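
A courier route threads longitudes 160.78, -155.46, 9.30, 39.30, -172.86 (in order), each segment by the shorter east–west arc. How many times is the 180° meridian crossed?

Leg 1: +160.78° → -155.46°, shortest Δλ = 43.76° (east) — crosses 180°.
Leg 2: -155.46° → +9.30°, shortest Δλ = 164.76° (east) — does not cross 180°.
Leg 3: +9.30° → +39.30°, shortest Δλ = 30.0° (east) — does not cross 180°.
Leg 4: +39.30° → -172.86°, shortest Δλ = 147.84° (east) — crosses 180°.
Total crossings: 2.

2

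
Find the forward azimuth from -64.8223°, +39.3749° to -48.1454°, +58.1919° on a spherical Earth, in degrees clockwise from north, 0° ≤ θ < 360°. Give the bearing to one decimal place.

Δλ = 58.1919 − 39.3749 = 18.8170°.
θ = atan2( sin Δλ · cos φ₂ , cos φ₁ · sin φ₂ − sin φ₁ · cos φ₂ · cos Δλ )
  = atan2(0.21522, 0.25470) = 40.197° → normalised to [0°, 360°): 40.197°.

40.2°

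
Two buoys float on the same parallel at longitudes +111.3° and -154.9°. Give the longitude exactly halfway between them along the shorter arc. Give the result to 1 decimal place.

Signed shortest Δλ from +111.3° to -154.9° is +93.8°.
Midpoint longitude = +111.3° + (+93.8°)/2 = +111.3° + 46.9° = +158.2°.
(The naïve average (+111.3 + -154.9)/2 = -21.8° is on the wrong side of the globe.)

+158.2°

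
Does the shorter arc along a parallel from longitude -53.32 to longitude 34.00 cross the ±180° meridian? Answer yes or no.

No

Signed shortest Δλ = ((34.00 − -53.32 + 180) mod 360) − 180 = 87.32°.
Going east by 87.32° from -53.32° reaches +34.00° without touching 180°.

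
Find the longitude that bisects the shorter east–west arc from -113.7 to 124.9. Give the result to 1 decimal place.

-174.4°

Signed shortest Δλ from -113.7° to +124.9° is -121.4°.
Midpoint longitude = -113.7° + (-121.4°)/2 = -113.7° − 60.7° = -174.4°.
(The naïve average (-113.7 + +124.9)/2 = 5.6° is on the wrong side of the globe.)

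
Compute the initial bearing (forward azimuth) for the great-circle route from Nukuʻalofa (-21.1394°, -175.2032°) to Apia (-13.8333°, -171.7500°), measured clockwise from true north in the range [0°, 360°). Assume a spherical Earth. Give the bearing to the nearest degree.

25°

Δλ = -171.7500 − -175.2032 = 3.4532°.
θ = atan2( sin Δλ · cos φ₂ , cos φ₁ · sin φ₂ − sin φ₁ · cos φ₂ · cos Δλ )
  = atan2(0.05849, 0.12653) = 24.807° → normalised to [0°, 360°): 24.807°.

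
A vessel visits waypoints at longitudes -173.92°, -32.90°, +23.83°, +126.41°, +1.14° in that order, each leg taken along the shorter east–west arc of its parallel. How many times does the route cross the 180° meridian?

Leg 1: -173.92° → -32.90°, shortest Δλ = 141.02° (east) — does not cross 180°.
Leg 2: -32.90° → +23.83°, shortest Δλ = 56.73° (east) — does not cross 180°.
Leg 3: +23.83° → +126.41°, shortest Δλ = 102.58° (east) — does not cross 180°.
Leg 4: +126.41° → +1.14°, shortest Δλ = -125.27° (west) — does not cross 180°.
Total crossings: 0.

0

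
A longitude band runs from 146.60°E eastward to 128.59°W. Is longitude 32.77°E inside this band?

Band width going east from +146.60° to -128.59°: ((-128.59 − 146.60) mod 360) = 84.81°.
Offset of +32.77° east of the west edge: ((32.77 − 146.60) mod 360) = 246.17°.
246.17° > 84.81° ⇒ outside.

No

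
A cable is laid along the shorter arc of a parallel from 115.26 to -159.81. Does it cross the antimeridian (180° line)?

Yes

Naïve |-159.81 − 115.26| = 275.07° > 180°, so the shorter arc goes the other way round — across 180°.
Signed shortest Δλ = ((-159.81 − 115.26 + 180) mod 360) − 180 = 84.93°.
Going east by 84.93° from +115.26° passes through 180° before reaching -159.81°.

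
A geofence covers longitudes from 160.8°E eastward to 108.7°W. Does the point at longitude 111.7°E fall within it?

No

Band width going east from +160.8° to -108.7°: ((-108.7 − 160.8) mod 360) = 90.5°.
Offset of +111.7° east of the west edge: ((111.7 − 160.8) mod 360) = 310.9°.
310.9° > 90.5° ⇒ outside.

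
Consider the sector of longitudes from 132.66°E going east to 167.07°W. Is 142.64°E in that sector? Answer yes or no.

Band width going east from +132.66° to -167.07°: ((-167.07 − 132.66) mod 360) = 60.27°.
Offset of +142.64° east of the west edge: ((142.64 − 132.66) mod 360) = 9.98°.
9.98° ≤ 60.27° ⇒ inside.

Yes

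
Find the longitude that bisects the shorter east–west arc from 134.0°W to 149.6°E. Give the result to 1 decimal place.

172.2°W

Signed shortest Δλ from -134.0° to +149.6° is -76.4°.
Midpoint longitude = -134.0° + (-76.4°)/2 = -134.0° − 38.2° = -172.2°.
(The naïve average (-134.0 + +149.6)/2 = 7.8° is on the wrong side of the globe.)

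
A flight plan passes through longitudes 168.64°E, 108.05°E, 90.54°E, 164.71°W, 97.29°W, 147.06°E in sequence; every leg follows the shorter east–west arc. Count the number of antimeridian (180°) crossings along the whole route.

2

Leg 1: +168.64° → +108.05°, shortest Δλ = -60.59° (west) — does not cross 180°.
Leg 2: +108.05° → +90.54°, shortest Δλ = -17.51° (west) — does not cross 180°.
Leg 3: +90.54° → -164.71°, shortest Δλ = 104.75° (east) — crosses 180°.
Leg 4: -164.71° → -97.29°, shortest Δλ = 67.42° (east) — does not cross 180°.
Leg 5: -97.29° → +147.06°, shortest Δλ = -115.65° (west) — crosses 180°.
Total crossings: 2.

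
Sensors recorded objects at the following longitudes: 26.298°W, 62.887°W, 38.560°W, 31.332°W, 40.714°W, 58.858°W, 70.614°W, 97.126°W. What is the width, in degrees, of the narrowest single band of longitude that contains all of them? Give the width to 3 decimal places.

Sort the longitudes: -97.126°, -70.614°, -62.887°, -58.858°, -40.714°, -38.560°, -31.332°, -26.298°.
Eastward gaps between consecutive values (wrapping around): 26.512°, 7.727°, 4.029°, 18.144°, 2.154°, 7.228°, 5.034°, 289.172°.
Largest gap = 289.172° ⇒ minimal covering band is its complement: 360° − 289.172° = 70.828°.
Band runs from -97.126° eastward to -26.298°.

70.828°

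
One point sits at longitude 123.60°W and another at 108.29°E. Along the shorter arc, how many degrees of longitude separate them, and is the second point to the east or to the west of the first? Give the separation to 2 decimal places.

Raw difference: 108.29 − -123.60 = 231.89°.
Normalise into (−180°, 180°]: 231.89° − 360° = -128.11°.
Negative ⇒ the second point lies to the west; separation 128.11°.

128.11° west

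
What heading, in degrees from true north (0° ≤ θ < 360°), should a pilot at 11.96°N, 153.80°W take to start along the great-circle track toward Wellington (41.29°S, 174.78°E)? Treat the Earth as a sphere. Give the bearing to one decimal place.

206.7°

Δλ = 174.78 − -153.80 = 328.58°; wrapped into (−180°, 180°]: -31.42°.
θ = atan2( sin Δλ · cos φ₂ , cos φ₁ · sin φ₂ − sin φ₁ · cos φ₂ · cos Δλ )
  = atan2(-0.39170, -0.77842) = -153.289° → normalised to [0°, 360°): 206.711°.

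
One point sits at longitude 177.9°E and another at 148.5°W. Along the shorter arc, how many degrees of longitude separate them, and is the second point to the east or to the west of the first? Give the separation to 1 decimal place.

Raw difference: -148.5 − 177.9 = -326.4°.
Normalise into (−180°, 180°]: -326.4° + 360° = 33.6°.
Positive ⇒ the second point lies to the east; separation 33.6°.

33.6° east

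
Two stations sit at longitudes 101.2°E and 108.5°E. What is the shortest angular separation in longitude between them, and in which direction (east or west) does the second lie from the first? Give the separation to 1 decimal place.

Raw difference: 108.5 − 101.2 = 7.3°.
Normalise into (−180°, 180°]: 7.3° stays 7.3°.
Positive ⇒ the second point lies to the east; separation 7.3°.

7.3° east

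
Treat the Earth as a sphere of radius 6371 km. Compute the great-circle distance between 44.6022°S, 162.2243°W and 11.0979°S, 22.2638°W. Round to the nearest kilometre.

Δλ = -22.2638 − -162.2243 = 139.9605°.
Δφ = -11.0979 − -44.6022 = 33.5043°.
a = sin²(Δφ/2) + cos φ₁ · cos φ₂ · sin²(Δλ/2) = 0.699877.
c = 2·atan2(√a, √(1−a)) = 1.98204 rad → d = 6371·c ≈ 12627.61 km.

12628 km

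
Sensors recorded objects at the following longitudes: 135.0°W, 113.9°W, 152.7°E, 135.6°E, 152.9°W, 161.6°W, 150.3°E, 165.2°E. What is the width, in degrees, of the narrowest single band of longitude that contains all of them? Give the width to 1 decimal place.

Sort the longitudes: -161.6°, -152.9°, -135.0°, -113.9°, +135.6°, +150.3°, +152.7°, +165.2°.
Eastward gaps between consecutive values (wrapping around): 8.7°, 17.9°, 21.1°, 249.5°, 14.7°, 2.4°, 12.5°, 33.2°.
Largest gap = 249.5° ⇒ minimal covering band is its complement: 360° − 249.5° = 110.5°.
Band runs from +135.6° eastward to -113.9°, crossing the antimeridian.

110.5°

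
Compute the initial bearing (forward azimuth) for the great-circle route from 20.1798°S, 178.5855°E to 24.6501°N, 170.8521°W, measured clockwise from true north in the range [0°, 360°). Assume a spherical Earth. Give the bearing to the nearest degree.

Δλ = -170.8521 − 178.5855 = -349.4376°; wrapped into (−180°, 180°]: 10.5624°.
θ = atan2( sin Δλ · cos φ₂ , cos φ₁ · sin φ₂ − sin φ₁ · cos φ₂ · cos Δλ )
  = atan2(0.16660, 0.69969) = 13.393° → normalised to [0°, 360°): 13.393°.

13°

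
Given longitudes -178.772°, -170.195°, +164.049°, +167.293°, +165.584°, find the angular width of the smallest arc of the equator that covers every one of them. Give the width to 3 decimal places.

Sort the longitudes: -178.772°, -170.195°, +164.049°, +165.584°, +167.293°.
Eastward gaps between consecutive values (wrapping around): 8.577°, 334.244°, 1.535°, 1.709°, 13.935°.
Largest gap = 334.244° ⇒ minimal covering band is its complement: 360° − 334.244° = 25.756°.
Band runs from +164.049° eastward to -170.195°, crossing the antimeridian.

25.756°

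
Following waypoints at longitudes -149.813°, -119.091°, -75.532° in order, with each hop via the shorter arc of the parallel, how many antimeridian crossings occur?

Leg 1: -149.813° → -119.091°, shortest Δλ = 30.722° (east) — does not cross 180°.
Leg 2: -119.091° → -75.532°, shortest Δλ = 43.559° (east) — does not cross 180°.
Total crossings: 0.

0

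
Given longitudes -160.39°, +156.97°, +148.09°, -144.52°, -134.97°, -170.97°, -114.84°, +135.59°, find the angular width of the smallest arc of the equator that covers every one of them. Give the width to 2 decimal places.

109.57°

Sort the longitudes: -170.97°, -160.39°, -144.52°, -134.97°, -114.84°, +135.59°, +148.09°, +156.97°.
Eastward gaps between consecutive values (wrapping around): 10.58°, 15.87°, 9.55°, 20.13°, 250.43°, 12.50°, 8.88°, 32.06°.
Largest gap = 250.43° ⇒ minimal covering band is its complement: 360° − 250.43° = 109.57°.
Band runs from +135.59° eastward to -114.84°, crossing the antimeridian.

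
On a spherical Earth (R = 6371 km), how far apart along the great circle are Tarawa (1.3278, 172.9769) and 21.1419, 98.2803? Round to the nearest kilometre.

Δλ = 98.2803 − 172.9769 = -74.6966°.
Δφ = 21.1419 − 1.3278 = 19.8141°.
a = sin²(Δφ/2) + cos φ₁ · cos φ₂ · sin²(Δλ/2) = 0.372772.
c = 2·atan2(√a, √(1−a)) = 1.31351 rad → d = 6371·c ≈ 8368.37 km.

8368 km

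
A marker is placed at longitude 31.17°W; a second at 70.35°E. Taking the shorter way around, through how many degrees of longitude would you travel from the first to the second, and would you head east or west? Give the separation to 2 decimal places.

Raw difference: 70.35 − -31.17 = 101.52°.
Normalise into (−180°, 180°]: 101.52° stays 101.52°.
Positive ⇒ the second point lies to the east; separation 101.52°.

101.52° east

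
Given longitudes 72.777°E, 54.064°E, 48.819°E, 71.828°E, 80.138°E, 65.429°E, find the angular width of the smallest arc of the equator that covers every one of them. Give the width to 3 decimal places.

Sort the longitudes: +48.819°, +54.064°, +65.429°, +71.828°, +72.777°, +80.138°.
Eastward gaps between consecutive values (wrapping around): 5.245°, 11.365°, 6.399°, 0.949°, 7.361°, 328.681°.
Largest gap = 328.681° ⇒ minimal covering band is its complement: 360° − 328.681° = 31.319°.
Band runs from +48.819° eastward to +80.138°.

31.319°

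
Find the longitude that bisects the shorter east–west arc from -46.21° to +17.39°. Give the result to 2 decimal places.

Signed shortest Δλ from -46.21° to +17.39° is +63.60°.
Midpoint longitude = -46.21° + (+63.60°)/2 = -46.21° + 31.80° = -14.41°.

-14.41°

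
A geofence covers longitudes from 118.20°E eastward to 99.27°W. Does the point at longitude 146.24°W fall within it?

Yes

Band width going east from +118.20° to -99.27°: ((-99.27 − 118.20) mod 360) = 142.53°.
Offset of -146.24° east of the west edge: ((-146.24 − 118.20) mod 360) = 95.56°.
95.56° ≤ 142.53° ⇒ inside.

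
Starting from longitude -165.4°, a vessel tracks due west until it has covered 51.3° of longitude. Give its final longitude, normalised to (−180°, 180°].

+143.3°

Start at -165.4°; shift −51.3° → -216.7°.
-216.7° lies outside (−180°, 180°]; add 360° → +143.3°.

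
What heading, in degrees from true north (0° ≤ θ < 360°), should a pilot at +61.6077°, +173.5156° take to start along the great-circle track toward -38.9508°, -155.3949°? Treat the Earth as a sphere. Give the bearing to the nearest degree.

156°

Δλ = -155.3949 − 173.5156 = -328.9105°; wrapped into (−180°, 180°]: 31.0895°.
θ = atan2( sin Δλ · cos φ₂ , cos φ₁ · sin φ₂ − sin φ₁ · cos φ₂ · cos Δλ )
  = atan2(0.40158, -0.88480) = 155.588° → normalised to [0°, 360°): 155.588°.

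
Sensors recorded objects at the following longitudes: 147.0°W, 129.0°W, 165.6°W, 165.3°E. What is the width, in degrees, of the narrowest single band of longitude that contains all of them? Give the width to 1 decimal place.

Sort the longitudes: -165.6°, -147.0°, -129.0°, +165.3°.
Eastward gaps between consecutive values (wrapping around): 18.6°, 18.0°, 294.3°, 29.1°.
Largest gap = 294.3° ⇒ minimal covering band is its complement: 360° − 294.3° = 65.7°.
Band runs from +165.3° eastward to -129.0°, crossing the antimeridian.

65.7°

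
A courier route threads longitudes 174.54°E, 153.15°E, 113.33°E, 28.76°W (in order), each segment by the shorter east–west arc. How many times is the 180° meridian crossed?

0

Leg 1: +174.54° → +153.15°, shortest Δλ = -21.39° (west) — does not cross 180°.
Leg 2: +153.15° → +113.33°, shortest Δλ = -39.82° (west) — does not cross 180°.
Leg 3: +113.33° → -28.76°, shortest Δλ = -142.09° (west) — does not cross 180°.
Total crossings: 0.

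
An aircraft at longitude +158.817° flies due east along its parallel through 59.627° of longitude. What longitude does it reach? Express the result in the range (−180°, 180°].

Start at +158.817°; shift +59.627° → +218.444°.
+218.444° lies outside (−180°, 180°]; subtract 360° → -141.556°.

-141.556°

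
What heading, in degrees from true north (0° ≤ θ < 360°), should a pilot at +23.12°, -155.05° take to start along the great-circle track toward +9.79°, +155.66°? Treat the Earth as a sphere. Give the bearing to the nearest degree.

263°

Δλ = 155.66 − -155.05 = 310.71°; wrapped into (−180°, 180°]: -49.29°.
θ = atan2( sin Δλ · cos φ₂ , cos φ₁ · sin φ₂ − sin φ₁ · cos φ₂ · cos Δλ )
  = atan2(-0.74698, -0.09599) = -97.323° → normalised to [0°, 360°): 262.677°.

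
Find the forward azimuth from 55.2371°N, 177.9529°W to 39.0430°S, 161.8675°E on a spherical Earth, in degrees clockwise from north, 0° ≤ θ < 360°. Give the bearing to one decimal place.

195.6°

Δλ = 161.8675 − -177.9529 = 339.8204°; wrapped into (−180°, 180°]: -20.1796°.
θ = atan2( sin Δλ · cos φ₂ , cos φ₁ · sin φ₂ − sin φ₁ · cos φ₂ · cos Δλ )
  = atan2(-0.26792, -0.95804) = -164.376° → normalised to [0°, 360°): 195.624°.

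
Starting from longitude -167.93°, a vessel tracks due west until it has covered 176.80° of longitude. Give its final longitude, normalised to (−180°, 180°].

+15.27°

Start at -167.93°; shift −176.80° → -344.73°.
-344.73° lies outside (−180°, 180°]; add 360° → +15.27°.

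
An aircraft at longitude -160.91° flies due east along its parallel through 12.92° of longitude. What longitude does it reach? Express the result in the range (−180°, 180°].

Start at -160.91°; shift +12.92° → -147.99°.
-147.99° already lies in (−180°, 180°].

-147.99°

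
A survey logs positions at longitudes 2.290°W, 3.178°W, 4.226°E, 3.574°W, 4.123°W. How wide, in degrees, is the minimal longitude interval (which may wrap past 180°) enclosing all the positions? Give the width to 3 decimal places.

Sort the longitudes: -4.123°, -3.574°, -3.178°, -2.290°, +4.226°.
Eastward gaps between consecutive values (wrapping around): 0.549°, 0.396°, 0.888°, 6.516°, 351.651°.
Largest gap = 351.651° ⇒ minimal covering band is its complement: 360° − 351.651° = 8.349°.
Band runs from -4.123° eastward to +4.226°.

8.349°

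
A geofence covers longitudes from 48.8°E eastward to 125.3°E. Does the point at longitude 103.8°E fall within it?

Yes

Band width going east from +48.8° to +125.3°: ((125.3 − 48.8) mod 360) = 76.5°.
Offset of +103.8° east of the west edge: ((103.8 − 48.8) mod 360) = 55.0°.
55.0° ≤ 76.5° ⇒ inside.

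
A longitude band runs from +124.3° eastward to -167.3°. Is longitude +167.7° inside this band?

Yes

Band width going east from +124.3° to -167.3°: ((-167.3 − 124.3) mod 360) = 68.4°.
Offset of +167.7° east of the west edge: ((167.7 − 124.3) mod 360) = 43.4°.
43.4° ≤ 68.4° ⇒ inside.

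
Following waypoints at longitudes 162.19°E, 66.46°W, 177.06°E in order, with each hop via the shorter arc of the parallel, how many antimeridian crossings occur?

Leg 1: +162.19° → -66.46°, shortest Δλ = 131.35° (east) — crosses 180°.
Leg 2: -66.46° → +177.06°, shortest Δλ = -116.48° (west) — crosses 180°.
Total crossings: 2.

2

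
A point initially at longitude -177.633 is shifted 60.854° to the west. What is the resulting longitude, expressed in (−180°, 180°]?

+121.513°

Start at -177.633°; shift −60.854° → -238.487°.
-238.487° lies outside (−180°, 180°]; add 360° → +121.513°.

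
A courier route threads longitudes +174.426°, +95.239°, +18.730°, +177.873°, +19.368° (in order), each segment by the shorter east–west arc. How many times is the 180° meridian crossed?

Leg 1: +174.426° → +95.239°, shortest Δλ = -79.187° (west) — does not cross 180°.
Leg 2: +95.239° → +18.730°, shortest Δλ = -76.509° (west) — does not cross 180°.
Leg 3: +18.730° → +177.873°, shortest Δλ = 159.143° (east) — does not cross 180°.
Leg 4: +177.873° → +19.368°, shortest Δλ = -158.505° (west) — does not cross 180°.
Total crossings: 0.

0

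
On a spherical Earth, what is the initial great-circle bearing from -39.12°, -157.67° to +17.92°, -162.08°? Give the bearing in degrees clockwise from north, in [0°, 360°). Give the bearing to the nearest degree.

Δλ = -162.08 − -157.67 = -4.41°.
θ = atan2( sin Δλ · cos φ₂ , cos φ₁ · sin φ₂ − sin φ₁ · cos φ₂ · cos Δλ )
  = atan2(-0.07316, 0.83727) = -4.994° → normalised to [0°, 360°): 355.006°.

355°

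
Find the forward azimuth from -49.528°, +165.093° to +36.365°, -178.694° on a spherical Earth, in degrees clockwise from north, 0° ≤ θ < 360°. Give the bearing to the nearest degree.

Δλ = -178.694 − 165.093 = -343.787°; wrapped into (−180°, 180°]: 16.213°.
θ = atan2( sin Δλ · cos φ₂ , cos φ₁ · sin φ₂ − sin φ₁ · cos φ₂ · cos Δλ )
  = atan2(0.22483, 0.97307) = 13.010° → normalised to [0°, 360°): 13.010°.

13°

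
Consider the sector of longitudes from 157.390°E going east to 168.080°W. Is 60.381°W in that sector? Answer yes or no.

Band width going east from +157.390° to -168.080°: ((-168.080 − 157.390) mod 360) = 34.530°.
Offset of -60.381° east of the west edge: ((-60.381 − 157.390) mod 360) = 142.229°.
142.229° > 34.530° ⇒ outside.

No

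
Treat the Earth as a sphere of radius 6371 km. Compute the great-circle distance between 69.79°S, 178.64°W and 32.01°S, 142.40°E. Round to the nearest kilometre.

Δλ = 142.40 − -178.64 = 321.04°; wrapped into (−180°, 180°]: -38.96°.
Δφ = -32.01 − -69.79 = 37.78°.
a = sin²(Δφ/2) + cos φ₁ · cos φ₂ · sin²(Δλ/2) = 0.137392.
c = 2·atan2(√a, √(1−a)) = 0.75945 rad → d = 6371·c ≈ 4838.45 km.

4838 km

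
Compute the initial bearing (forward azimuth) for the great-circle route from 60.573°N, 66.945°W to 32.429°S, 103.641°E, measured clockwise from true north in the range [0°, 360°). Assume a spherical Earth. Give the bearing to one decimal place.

16.6°

Δλ = 103.641 − -66.945 = 170.586°.
θ = atan2( sin Δλ · cos φ₂ , cos φ₁ · sin φ₂ − sin φ₁ · cos φ₂ · cos Δλ )
  = atan2(0.13806, 0.46179) = 16.645° → normalised to [0°, 360°): 16.645°.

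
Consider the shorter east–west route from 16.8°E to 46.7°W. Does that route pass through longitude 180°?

Signed shortest Δλ = ((-46.7 − 16.8 + 180) mod 360) − 180 = -63.5°.
Going west by 63.5° from +16.8° reaches -46.7° without touching 180°.

No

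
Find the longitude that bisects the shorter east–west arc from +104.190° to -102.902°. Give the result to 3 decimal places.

Signed shortest Δλ from +104.190° to -102.902° is +152.908°.
Midpoint longitude = +104.190° + (+152.908°)/2 = +104.190° + 76.454° = +180.644°.
Normalise into (−180°, 180°]: -179.356°.
(The naïve average (+104.190 + -102.902)/2 = 0.644° is on the wrong side of the globe.)

-179.356°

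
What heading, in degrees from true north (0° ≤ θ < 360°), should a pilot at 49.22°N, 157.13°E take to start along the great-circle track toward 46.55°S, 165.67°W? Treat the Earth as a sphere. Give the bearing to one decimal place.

Δλ = -165.67 − 157.13 = -322.80°; wrapped into (−180°, 180°]: 37.20°.
θ = atan2( sin Δλ · cos φ₂ , cos φ₁ · sin φ₂ − sin φ₁ · cos φ₂ · cos Δλ )
  = atan2(0.41580, -0.88897) = 154.933° → normalised to [0°, 360°): 154.933°.

154.9°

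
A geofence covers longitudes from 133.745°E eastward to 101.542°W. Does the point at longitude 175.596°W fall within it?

Band width going east from +133.745° to -101.542°: ((-101.542 − 133.745) mod 360) = 124.713°.
Offset of -175.596° east of the west edge: ((-175.596 − 133.745) mod 360) = 50.659°.
50.659° ≤ 124.713° ⇒ inside.

Yes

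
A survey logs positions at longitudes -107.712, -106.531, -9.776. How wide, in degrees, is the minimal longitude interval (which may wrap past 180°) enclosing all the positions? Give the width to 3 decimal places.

Sort the longitudes: -107.712°, -106.531°, -9.776°.
Eastward gaps between consecutive values (wrapping around): 1.181°, 96.755°, 262.064°.
Largest gap = 262.064° ⇒ minimal covering band is its complement: 360° − 262.064° = 97.936°.
Band runs from -107.712° eastward to -9.776°.

97.936°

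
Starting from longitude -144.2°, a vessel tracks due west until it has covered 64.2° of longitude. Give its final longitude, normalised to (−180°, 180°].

+151.6°

Start at -144.2°; shift −64.2° → -208.4°.
-208.4° lies outside (−180°, 180°]; add 360° → +151.6°.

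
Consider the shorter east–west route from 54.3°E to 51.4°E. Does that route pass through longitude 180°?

Signed shortest Δλ = ((51.4 − 54.3 + 180) mod 360) − 180 = -2.9°.
Going west by 2.9° from +54.3° reaches +51.4° without touching 180°.

No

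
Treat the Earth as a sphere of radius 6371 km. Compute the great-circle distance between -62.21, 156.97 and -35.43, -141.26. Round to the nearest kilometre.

Δλ = -141.26 − 156.97 = -298.23°; wrapped into (−180°, 180°]: 61.77°.
Δφ = -35.43 − -62.21 = 26.78°.
a = sin²(Δφ/2) + cos φ₁ · cos φ₂ · sin²(Δλ/2) = 0.153729.
c = 2·atan2(√a, √(1−a)) = 0.80579 rad → d = 6371·c ≈ 5133.69 km.

5134 km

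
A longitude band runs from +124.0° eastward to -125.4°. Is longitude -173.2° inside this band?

Band width going east from +124.0° to -125.4°: ((-125.4 − 124.0) mod 360) = 110.6°.
Offset of -173.2° east of the west edge: ((-173.2 − 124.0) mod 360) = 62.8°.
62.8° ≤ 110.6° ⇒ inside.

Yes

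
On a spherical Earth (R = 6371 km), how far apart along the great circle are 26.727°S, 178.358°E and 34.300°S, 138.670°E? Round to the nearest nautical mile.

Δλ = 138.670 − 178.358 = -39.688°.
Δφ = -34.300 − -26.727 = -7.573°.
a = sin²(Δφ/2) + cos φ₁ · cos φ₂ · sin²(Δλ/2) = 0.089385.
c = 2·atan2(√a, √(1−a)) = 0.60723 rad → d = 6371·c ≈ 3868.67 km ≈ 2088.92 nmi.

2089 nmi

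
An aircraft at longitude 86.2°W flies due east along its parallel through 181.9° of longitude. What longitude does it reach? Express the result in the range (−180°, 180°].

Start at -86.2°; shift +181.9° → +95.7°.
+95.7° already lies in (−180°, 180°].

95.7°E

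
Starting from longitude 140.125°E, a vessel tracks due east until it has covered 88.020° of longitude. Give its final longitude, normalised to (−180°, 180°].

Start at +140.125°; shift +88.020° → +228.145°.
+228.145° lies outside (−180°, 180°]; subtract 360° → -131.855°.

131.855°W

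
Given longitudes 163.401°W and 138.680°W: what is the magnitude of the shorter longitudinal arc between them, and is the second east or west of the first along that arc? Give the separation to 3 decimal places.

24.721° east

Raw difference: -138.680 − -163.401 = 24.721°.
Normalise into (−180°, 180°]: 24.721° stays 24.721°.
Positive ⇒ the second point lies to the east; separation 24.721°.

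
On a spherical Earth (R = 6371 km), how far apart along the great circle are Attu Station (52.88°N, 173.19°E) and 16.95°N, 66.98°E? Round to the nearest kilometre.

9553 km

Δλ = 66.98 − 173.19 = -106.21°.
Δφ = 16.95 − 52.88 = -35.93°.
a = sin²(Δφ/2) + cos φ₁ · cos φ₂ · sin²(Δλ/2) = 0.464343.
c = 2·atan2(√a, √(1−a)) = 1.49942 rad → d = 6371·c ≈ 9552.82 km.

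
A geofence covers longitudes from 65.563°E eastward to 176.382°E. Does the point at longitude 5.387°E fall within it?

No

Band width going east from +65.563° to +176.382°: ((176.382 − 65.563) mod 360) = 110.819°.
Offset of +5.387° east of the west edge: ((5.387 − 65.563) mod 360) = 299.824°.
299.824° > 110.819° ⇒ outside.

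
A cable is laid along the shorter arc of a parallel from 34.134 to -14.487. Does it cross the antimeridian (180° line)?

Signed shortest Δλ = ((-14.487 − 34.134 + 180) mod 360) − 180 = -48.621°.
Going west by 48.621° from +34.134° reaches -14.487° without touching 180°.

No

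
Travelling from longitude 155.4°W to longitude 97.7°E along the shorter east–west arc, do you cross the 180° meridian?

Naïve |97.7 − -155.4| = 253.1° > 180°, so the shorter arc goes the other way round — across 180°.
Signed shortest Δλ = ((97.7 − -155.4 + 180) mod 360) − 180 = -106.9°.
Going west by 106.9° from -155.4° passes through 180° before reaching +97.7°.

Yes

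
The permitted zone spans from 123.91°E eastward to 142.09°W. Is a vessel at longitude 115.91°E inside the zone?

Band width going east from +123.91° to -142.09°: ((-142.09 − 123.91) mod 360) = 94.00°.
Offset of +115.91° east of the west edge: ((115.91 − 123.91) mod 360) = 352.00°.
352.00° > 94.00° ⇒ outside.

No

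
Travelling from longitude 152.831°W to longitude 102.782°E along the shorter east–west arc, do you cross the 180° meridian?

Yes

Naïve |102.782 − -152.831| = 255.613° > 180°, so the shorter arc goes the other way round — across 180°.
Signed shortest Δλ = ((102.782 − -152.831 + 180) mod 360) − 180 = -104.387°.
Going west by 104.387° from -152.831° passes through 180° before reaching +102.782°.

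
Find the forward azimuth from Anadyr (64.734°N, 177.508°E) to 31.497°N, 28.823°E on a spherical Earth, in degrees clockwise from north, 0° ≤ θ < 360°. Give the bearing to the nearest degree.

Δλ = 28.823 − 177.508 = -148.685°.
θ = atan2( sin Δλ · cos φ₂ , cos φ₁ · sin φ₂ − sin φ₁ · cos φ₂ · cos Δλ )
  = atan2(-0.44317, 0.88176) = -26.684° → normalised to [0°, 360°): 333.316°.

333°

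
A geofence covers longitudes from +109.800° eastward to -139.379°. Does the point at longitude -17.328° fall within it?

Band width going east from +109.800° to -139.379°: ((-139.379 − 109.800) mod 360) = 110.821°.
Offset of -17.328° east of the west edge: ((-17.328 − 109.800) mod 360) = 232.872°.
232.872° > 110.821° ⇒ outside.

No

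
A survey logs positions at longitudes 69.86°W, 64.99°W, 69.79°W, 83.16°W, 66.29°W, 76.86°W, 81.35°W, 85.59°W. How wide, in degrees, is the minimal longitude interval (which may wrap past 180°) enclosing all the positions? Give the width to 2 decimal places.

Sort the longitudes: -85.59°, -83.16°, -81.35°, -76.86°, -69.86°, -69.79°, -66.29°, -64.99°.
Eastward gaps between consecutive values (wrapping around): 2.43°, 1.81°, 4.49°, 7.00°, 0.07°, 3.50°, 1.30°, 339.40°.
Largest gap = 339.40° ⇒ minimal covering band is its complement: 360° − 339.40° = 20.60°.
Band runs from -85.59° eastward to -64.99°.

20.60°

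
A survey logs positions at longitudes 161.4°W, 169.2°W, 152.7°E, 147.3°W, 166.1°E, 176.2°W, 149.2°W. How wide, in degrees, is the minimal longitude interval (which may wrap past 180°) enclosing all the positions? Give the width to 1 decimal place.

Sort the longitudes: -176.2°, -169.2°, -161.4°, -149.2°, -147.3°, +152.7°, +166.1°.
Eastward gaps between consecutive values (wrapping around): 7.0°, 7.8°, 12.2°, 1.9°, 300.0°, 13.4°, 17.7°.
Largest gap = 300.0° ⇒ minimal covering band is its complement: 360° − 300.0° = 60.0°.
Band runs from +152.7° eastward to -147.3°, crossing the antimeridian.

60.0°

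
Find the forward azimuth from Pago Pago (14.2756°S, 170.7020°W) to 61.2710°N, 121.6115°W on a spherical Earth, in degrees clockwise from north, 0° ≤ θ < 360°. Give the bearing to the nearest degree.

Δλ = -121.6115 − -170.7020 = 49.0905°.
θ = atan2( sin Δλ · cos φ₂ , cos φ₁ · sin φ₂ − sin φ₁ · cos φ₂ · cos Δλ )
  = atan2(0.36326, 0.92744) = 21.389° → normalised to [0°, 360°): 21.389°.

21°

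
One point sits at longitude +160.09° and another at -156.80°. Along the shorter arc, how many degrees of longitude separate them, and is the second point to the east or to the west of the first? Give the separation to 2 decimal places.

Raw difference: -156.80 − 160.09 = -316.89°.
Normalise into (−180°, 180°]: -316.89° + 360° = 43.11°.
Positive ⇒ the second point lies to the east; separation 43.11°.

43.11° east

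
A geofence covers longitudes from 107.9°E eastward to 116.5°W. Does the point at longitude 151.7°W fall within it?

Band width going east from +107.9° to -116.5°: ((-116.5 − 107.9) mod 360) = 135.6°.
Offset of -151.7° east of the west edge: ((-151.7 − 107.9) mod 360) = 100.4°.
100.4° ≤ 135.6° ⇒ inside.

Yes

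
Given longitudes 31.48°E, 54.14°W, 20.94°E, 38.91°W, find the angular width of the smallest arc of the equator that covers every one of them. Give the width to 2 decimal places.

Sort the longitudes: -54.14°, -38.91°, +20.94°, +31.48°.
Eastward gaps between consecutive values (wrapping around): 15.23°, 59.85°, 10.54°, 274.38°.
Largest gap = 274.38° ⇒ minimal covering band is its complement: 360° − 274.38° = 85.62°.
Band runs from -54.14° eastward to +31.48°.

85.62°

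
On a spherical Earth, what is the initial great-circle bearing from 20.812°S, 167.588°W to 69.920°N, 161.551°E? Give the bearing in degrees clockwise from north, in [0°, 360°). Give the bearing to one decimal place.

Δλ = 161.551 − -167.588 = 329.139°; wrapped into (−180°, 180°]: -30.861°.
θ = atan2( sin Δλ · cos φ₂ , cos φ₁ · sin φ₂ − sin φ₁ · cos φ₂ · cos Δλ )
  = atan2(-0.17611, 0.98265) = -10.161° → normalised to [0°, 360°): 349.839°.

349.8°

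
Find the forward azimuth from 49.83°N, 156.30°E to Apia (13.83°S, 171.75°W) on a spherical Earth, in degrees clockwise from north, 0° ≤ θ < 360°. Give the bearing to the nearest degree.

Δλ = -171.75 − 156.30 = -328.05°; wrapped into (−180°, 180°]: 31.95°.
θ = atan2( sin Δλ · cos φ₂ , cos φ₁ · sin φ₂ − sin φ₁ · cos φ₂ · cos Δλ )
  = atan2(0.51384, -0.78377) = 146.751° → normalised to [0°, 360°): 146.751°.

147°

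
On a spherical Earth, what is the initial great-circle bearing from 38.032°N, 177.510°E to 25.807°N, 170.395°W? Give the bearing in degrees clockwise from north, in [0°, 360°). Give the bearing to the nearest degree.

Δλ = -170.395 − 177.510 = -347.905°; wrapped into (−180°, 180°]: 12.095°.
θ = atan2( sin Δλ · cos φ₂ , cos φ₁ · sin φ₂ − sin φ₁ · cos φ₂ · cos Δλ )
  = atan2(0.18864, -0.19944) = 136.595° → normalised to [0°, 360°): 136.595°.

137°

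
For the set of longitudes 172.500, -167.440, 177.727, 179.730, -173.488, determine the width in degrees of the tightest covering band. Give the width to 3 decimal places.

Sort the longitudes: -173.488°, -167.440°, +172.500°, +177.727°, +179.730°.
Eastward gaps between consecutive values (wrapping around): 6.048°, 339.940°, 5.227°, 2.003°, 6.782°.
Largest gap = 339.940° ⇒ minimal covering band is its complement: 360° − 339.940° = 20.060°.
Band runs from +172.500° eastward to -167.440°, crossing the antimeridian.

20.060°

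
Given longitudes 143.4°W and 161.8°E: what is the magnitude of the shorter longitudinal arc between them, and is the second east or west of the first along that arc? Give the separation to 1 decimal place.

54.8° west

Raw difference: 161.8 − -143.4 = 305.2°.
Normalise into (−180°, 180°]: 305.2° − 360° = -54.8°.
Negative ⇒ the second point lies to the west; separation 54.8°.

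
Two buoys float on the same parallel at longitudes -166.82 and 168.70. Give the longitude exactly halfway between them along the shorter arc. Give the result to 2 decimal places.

-179.06°

Signed shortest Δλ from -166.82° to +168.70° is -24.48°.
Midpoint longitude = -166.82° + (-24.48°)/2 = -166.82° − 12.24° = -179.06°.
(The naïve average (-166.82 + +168.70)/2 = 0.94° is on the wrong side of the globe.)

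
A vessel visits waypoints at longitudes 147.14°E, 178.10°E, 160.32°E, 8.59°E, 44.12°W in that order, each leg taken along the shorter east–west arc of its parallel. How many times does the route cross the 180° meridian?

0

Leg 1: +147.14° → +178.10°, shortest Δλ = 30.96° (east) — does not cross 180°.
Leg 2: +178.10° → +160.32°, shortest Δλ = -17.78° (west) — does not cross 180°.
Leg 3: +160.32° → +8.59°, shortest Δλ = -151.73° (west) — does not cross 180°.
Leg 4: +8.59° → -44.12°, shortest Δλ = -52.71° (west) — does not cross 180°.
Total crossings: 0.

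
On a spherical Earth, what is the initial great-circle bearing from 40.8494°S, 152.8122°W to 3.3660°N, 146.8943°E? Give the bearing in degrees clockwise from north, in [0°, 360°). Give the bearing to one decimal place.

293.0°

Δλ = 146.8943 − -152.8122 = 299.7065°; wrapped into (−180°, 180°]: -60.2935°.
θ = atan2( sin Δλ · cos φ₂ , cos φ₁ · sin φ₂ − sin φ₁ · cos φ₂ · cos Δλ )
  = atan2(-0.86708, 0.36798) = -67.004° → normalised to [0°, 360°): 292.996°.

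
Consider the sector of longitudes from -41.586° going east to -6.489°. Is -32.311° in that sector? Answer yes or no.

Yes

Band width going east from -41.586° to -6.489°: ((-6.489 − -41.586) mod 360) = 35.097°.
Offset of -32.311° east of the west edge: ((-32.311 − -41.586) mod 360) = 9.275°.
9.275° ≤ 35.097° ⇒ inside.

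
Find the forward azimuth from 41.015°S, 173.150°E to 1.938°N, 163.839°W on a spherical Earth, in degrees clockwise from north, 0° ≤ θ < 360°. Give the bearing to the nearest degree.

Δλ = -163.839 − 173.150 = -336.989°; wrapped into (−180°, 180°]: 23.011°.
θ = atan2( sin Δλ · cos φ₂ , cos φ₁ · sin φ₂ − sin φ₁ · cos φ₂ · cos Δλ )
  = atan2(0.39068, 0.62921) = 31.837° → normalised to [0°, 360°): 31.837°.

32°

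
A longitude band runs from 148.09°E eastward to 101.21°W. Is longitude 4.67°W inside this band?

Band width going east from +148.09° to -101.21°: ((-101.21 − 148.09) mod 360) = 110.70°.
Offset of -4.67° east of the west edge: ((-4.67 − 148.09) mod 360) = 207.24°.
207.24° > 110.70° ⇒ outside.

No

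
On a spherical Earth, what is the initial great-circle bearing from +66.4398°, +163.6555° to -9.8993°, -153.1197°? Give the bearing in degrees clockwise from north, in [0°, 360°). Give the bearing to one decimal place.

137.1°

Δλ = -153.1197 − 163.6555 = -316.7752°; wrapped into (−180°, 180°]: 43.2248°.
θ = atan2( sin Δλ · cos φ₂ , cos φ₁ · sin φ₂ − sin φ₁ · cos φ₂ · cos Δλ )
  = atan2(0.67467, -0.72670) = 137.127° → normalised to [0°, 360°): 137.127°.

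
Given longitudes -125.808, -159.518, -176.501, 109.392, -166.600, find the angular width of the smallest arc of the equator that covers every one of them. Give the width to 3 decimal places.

Sort the longitudes: -176.501°, -166.600°, -159.518°, -125.808°, +109.392°.
Eastward gaps between consecutive values (wrapping around): 9.901°, 7.082°, 33.710°, 235.200°, 74.107°.
Largest gap = 235.200° ⇒ minimal covering band is its complement: 360° − 235.200° = 124.800°.
Band runs from +109.392° eastward to -125.808°, crossing the antimeridian.

124.800°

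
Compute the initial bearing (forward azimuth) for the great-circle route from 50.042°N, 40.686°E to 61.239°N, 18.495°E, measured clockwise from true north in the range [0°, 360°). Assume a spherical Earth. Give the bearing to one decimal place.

Δλ = 18.495 − 40.686 = -22.191°.
θ = atan2( sin Δλ · cos φ₂ , cos φ₁ · sin φ₂ − sin φ₁ · cos φ₂ · cos Δλ )
  = atan2(-0.18173, 0.22150) = -39.367° → normalised to [0°, 360°): 320.633°.

320.6°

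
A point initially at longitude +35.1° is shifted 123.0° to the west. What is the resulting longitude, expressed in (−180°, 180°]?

-87.9°

Start at +35.1°; shift −123.0° → -87.9°.
-87.9° already lies in (−180°, 180°].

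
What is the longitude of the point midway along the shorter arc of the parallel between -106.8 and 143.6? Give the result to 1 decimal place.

-161.6°

Signed shortest Δλ from -106.8° to +143.6° is -109.6°.
Midpoint longitude = -106.8° + (-109.6°)/2 = -106.8° − 54.8° = -161.6°.
(The naïve average (-106.8 + +143.6)/2 = 18.4° is on the wrong side of the globe.)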